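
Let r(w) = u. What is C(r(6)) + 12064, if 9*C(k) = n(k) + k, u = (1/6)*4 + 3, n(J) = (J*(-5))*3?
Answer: 325574/27 ≈ 12058.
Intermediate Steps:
n(J) = -15*J (n(J) = -5*J*3 = -15*J)
u = 11/3 (u = (1*(⅙))*4 + 3 = (⅙)*4 + 3 = ⅔ + 3 = 11/3 ≈ 3.6667)
r(w) = 11/3
C(k) = -14*k/9 (C(k) = (-15*k + k)/9 = (-14*k)/9 = -14*k/9)
C(r(6)) + 12064 = -14/9*11/3 + 12064 = -154/27 + 12064 = 325574/27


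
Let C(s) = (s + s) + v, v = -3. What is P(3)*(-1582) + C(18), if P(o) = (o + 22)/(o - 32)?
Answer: 40507/29 ≈ 1396.8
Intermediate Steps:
P(o) = (22 + o)/(-32 + o)
C(s) = -3 + 2*s (C(s) = (s + s) - 3 = 2*s - 3 = -3 + 2*s)
P(3)*(-1582) + C(18) = ((22 + 3)/(-32 + 3))*(-1582) + (-3 + 2*18) = (25/(-29))*(-1582) + (-3 + 36) = -1/29*25*(-1582) + 33 = -25/29*(-1582) + 33 = 39550/29 + 33 = 40507/29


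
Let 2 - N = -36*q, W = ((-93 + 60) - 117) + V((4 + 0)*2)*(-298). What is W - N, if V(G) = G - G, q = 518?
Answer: -18800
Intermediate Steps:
V(G) = 0
W = -150 (W = ((-93 + 60) - 117) + 0*(-298) = (-33 - 117) + 0 = -150 + 0 = -150)
N = 18650 (N = 2 - (-36)*518 = 2 - 1*(-18648) = 2 + 18648 = 18650)
W - N = -150 - 1*18650 = -150 - 18650 = -18800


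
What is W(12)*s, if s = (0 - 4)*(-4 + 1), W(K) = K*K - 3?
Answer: 1692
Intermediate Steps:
W(K) = -3 + K² (W(K) = K² - 3 = -3 + K²)
s = 12 (s = -4*(-3) = 12)
W(12)*s = (-3 + 12²)*12 = (-3 + 144)*12 = 141*12 = 1692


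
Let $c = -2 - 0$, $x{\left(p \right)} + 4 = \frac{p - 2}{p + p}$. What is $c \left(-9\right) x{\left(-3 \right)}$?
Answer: $-57$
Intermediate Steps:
$x{\left(p \right)} = -4 + \frac{-2 + p}{2 p}$ ($x{\left(p \right)} = -4 + \frac{p - 2}{p + p} = -4 + \frac{-2 + p}{2 p}$)
$c = -2$ ($c = -2 + 0 = -2$)
$c \left(-9\right) x{\left(-3 \right)} = \left(-2\right) \left(-9\right) \left(- \frac{7}{2} - \frac{1}{-3}\right) = 18 \left(- \frac{7}{2} - - \frac{1}{3}\right) = 18 \left(- \frac{7}{2} + \frac{1}{3}\right) = 18 \left(- \frac{19}{6}\right) = -57$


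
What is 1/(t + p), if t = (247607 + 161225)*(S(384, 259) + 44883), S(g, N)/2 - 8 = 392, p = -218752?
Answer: 1/18676453504 ≈ 5.3543e-11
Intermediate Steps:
S(g, N) = 800 (S(g, N) = 16 + 2*392 = 16 + 784 = 800)
t = 18676672256 (t = (247607 + 161225)*(800 + 44883) = 408832*45683 = 18676672256)
1/(t + p) = 1/(18676672256 - 218752) = 1/18676453504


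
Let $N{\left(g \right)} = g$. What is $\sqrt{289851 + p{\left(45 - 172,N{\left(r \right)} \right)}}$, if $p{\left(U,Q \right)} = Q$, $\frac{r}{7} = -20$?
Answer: $\sqrt{289711} \approx 538.25$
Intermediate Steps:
$r = -140$ ($r = 7 \left(-20\right) = -140$)
$\sqrt{289851 + p{\left(45 - 172,N{\left(r \right)} \right)}} = \sqrt{289851 - 140} = \sqrt{289711}$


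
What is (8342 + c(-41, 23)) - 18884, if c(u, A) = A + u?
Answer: -10560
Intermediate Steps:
(8342 + c(-41, 23)) - 18884 = (8342 + (23 - 41)) - 18884 = (8342 - 18) - 18884 = 8324 - 18884 = -10560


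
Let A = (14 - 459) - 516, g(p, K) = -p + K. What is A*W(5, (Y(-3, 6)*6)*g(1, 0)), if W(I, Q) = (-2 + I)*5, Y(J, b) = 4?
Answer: -14415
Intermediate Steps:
g(p, K) = K - p
A = -961 (A = -445 - 516 = -961)
W(I, Q) = -10 + 5*I
A*W(5, (Y(-3, 6)*6)*g(1, 0)) = -961*(-10 + 5*5) = -961*(-10 + 25) = -961*15 = -14415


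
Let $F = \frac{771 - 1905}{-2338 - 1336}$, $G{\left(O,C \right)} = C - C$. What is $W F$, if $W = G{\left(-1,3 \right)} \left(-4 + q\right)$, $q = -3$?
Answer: $0$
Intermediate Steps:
$G{\left(O,C \right)} = 0$
$W = 0$ ($W = 0 \left(-4 - 3\right) = 0 \left(-7\right) = 0$)
$F = \frac{567}{1837}$ ($F = - \frac{1134}{-3674} = \left(-1134\right) \left(- \frac{1}{3674}\right) = \frac{567}{1837} \approx 0.30866$)
$W F = 0 \cdot \frac{567}{1837} = 0$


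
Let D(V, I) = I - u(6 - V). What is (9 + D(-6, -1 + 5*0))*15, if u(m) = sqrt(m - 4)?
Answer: 120 - 30*sqrt(2) ≈ 77.574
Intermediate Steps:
u(m) = sqrt(-4 + m)
D(V, I) = I - sqrt(2 - V) (D(V, I) = I - sqrt(-4 + (6 - V)) = I - sqrt(2 - V))
(9 + D(-6, -1 + 5*0))*15 = (9 + ((-1 + 5*0) - sqrt(2 - 1*(-6))))*15 = (9 + ((-1 + 0) - sqrt(2 + 6)))*15 = (9 + (-1 - sqrt(8)))*15 = (9 + (-1 - 2*sqrt(2)))*15 = (8 - 2*sqrt(2))*15 = 120 - 30*sqrt(2)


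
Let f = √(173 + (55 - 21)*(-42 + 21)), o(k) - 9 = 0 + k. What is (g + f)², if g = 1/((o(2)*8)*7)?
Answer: -205285695/379456 + I*√541/308 ≈ -541.0 + 0.075518*I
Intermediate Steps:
o(k) = 9 + k (o(k) = 9 + (0 + k) = 9 + k)
f = I*√541 (f = √(173 + 34*(-21)) = √(173 - 714) = √(-541) = I*√541 ≈ 23.259*I)
g = 1/616 (g = 1/(((9 + 2)*8)*7) = 1/((11*8)*7) = 1/(88*7) = 1/616 ≈ 0.0016234)
(g + f)² = (1/616 + I*√541)²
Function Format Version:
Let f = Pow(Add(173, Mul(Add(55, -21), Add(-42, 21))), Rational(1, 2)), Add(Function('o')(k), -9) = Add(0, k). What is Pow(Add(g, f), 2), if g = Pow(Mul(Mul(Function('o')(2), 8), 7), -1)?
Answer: Add(Rational(-205285695, 379456), Mul(Rational(1, 308), I, Pow(541, Rational(1, 2)))) ≈ Add(-541.00, Mul(0.075518, I))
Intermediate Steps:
Function('o')(k) = Add(9, k) (Function('o')(k) = Add(9, Add(0, k)) = Add(9, k))
f = Mul(I, Pow(541, Rational(1, 2))) (f = Pow(Add(173, Mul(34, -21)), Rational(1, 2)) = Pow(Add(173, -714), Rational(1, 2)) = Pow(-541, Rational(1, 2)) = Mul(I, Pow(541, Rational(1, 2))) ≈ Mul(23.259, I))
g = Rational(1, 616) (g = Pow(Mul(Mul(Add(9, 2), 8), 7), -1) = Pow(Mul(Mul(11, 8), 7), -1) = Pow(Mul(88, 7), -1) = Pow(616, -1) = Rational(1, 616) ≈ 0.0016234)
Pow(Add(g, f), 2) = Pow(Add(Rational(1, 616), Mul(I, Pow(541, Rational(1, 2)))), 2)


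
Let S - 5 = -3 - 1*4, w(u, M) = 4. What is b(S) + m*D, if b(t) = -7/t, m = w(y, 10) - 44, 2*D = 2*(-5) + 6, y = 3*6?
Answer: 167/2 ≈ 83.500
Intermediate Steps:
y = 18
D = -2 (D = (2*(-5) + 6)/2 = (-10 + 6)/2 = (½)*(-4) = -2)
S = -2 (S = 5 + (-3 - 1*4) = 5 + (-3 - 4) = 5 - 7 = -2)
m = -40 (m = 4 - 44 = -40)
b(S) + m*D = -7/(-2) - 40*(-2) = -7*(-½) + 80 = 7/2 + 80 = 167/2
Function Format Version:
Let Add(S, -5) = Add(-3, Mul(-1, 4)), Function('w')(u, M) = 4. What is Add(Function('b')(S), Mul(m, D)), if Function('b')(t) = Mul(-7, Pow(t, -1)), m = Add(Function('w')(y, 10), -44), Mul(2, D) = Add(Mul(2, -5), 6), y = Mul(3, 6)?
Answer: Rational(167, 2) ≈ 83.500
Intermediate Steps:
y = 18
D = -2 (D = Mul(Rational(1, 2), Add(Mul(2, -5), 6)) = Mul(Rational(1, 2), Add(-10, 6)) = Mul(Rational(1, 2), -4) = -2)
S = -2 (S = Add(5, Add(-3, Mul(-1, 4))) = Add(5, Add(-3, -4)) = Add(5, -7) = -2)
m = -40 (m = Add(4, -44) = -40)
Add(Function('b')(S), Mul(m, D)) = Add(Mul(-7, Pow(-2, -1)), Mul(-40, -2)) = Add(Mul(-7, Rational(-1, 2)), 80) = Add(Rational(7, 2), 80) = Rational(167, 2)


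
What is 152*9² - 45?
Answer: 12267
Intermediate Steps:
152*9² - 45 = 152*81 - 45 = 12312 - 45 = 12267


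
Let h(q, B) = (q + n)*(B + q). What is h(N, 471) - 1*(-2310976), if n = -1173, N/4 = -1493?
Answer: 41615621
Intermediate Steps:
N = -5972 (N = 4*(-1493) = -5972)
h(q, B) = (-1173 + q)*(B + q) (h(q, B) = (q - 1173)*(B + q) = (-1173 + q)*(B + q))
h(N, 471) - 1*(-2310976) = ((-5972)² - 1173*471 - 1173*(-5972) + 471*(-5972)) - 1*(-2310976) = (35664784 - 552483 + 7005156 - 2812812) + 2310976 = 39304645 + 2310976 = 41615621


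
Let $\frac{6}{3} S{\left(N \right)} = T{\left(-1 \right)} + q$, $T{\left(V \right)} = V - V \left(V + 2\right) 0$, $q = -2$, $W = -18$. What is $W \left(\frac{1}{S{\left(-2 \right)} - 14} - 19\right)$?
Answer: $\frac{10638}{31} \approx 343.16$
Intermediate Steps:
$T{\left(V \right)} = V$ ($T{\left(V \right)} = V - V \left(2 + V\right) 0 = V - 0 = V + 0 = V$)
$S{\left(N \right)} = - \frac{3}{2}$ ($S{\left(N \right)} = \frac{-1 - 2}{2} = \frac{1}{2} \left(-3\right) = - \frac{3}{2}$)
$W \left(\frac{1}{S{\left(-2 \right)} - 14} - 19\right) = - 18 \left(\frac{1}{- \frac{3}{2} - 14} - 19\right) = - 18 \left(\frac{1}{- \frac{31}{2}} - 19\right) = - 18 \left(- \frac{2}{31} - 19\right) = \left(-18\right) \left(- \frac{591}{31}\right) = \frac{10638}{31}$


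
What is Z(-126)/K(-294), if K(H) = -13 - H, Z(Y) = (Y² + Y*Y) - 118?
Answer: 31634/281 ≈ 112.58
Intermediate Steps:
Z(Y) = -118 + 2*Y² (Z(Y) = (Y² + Y²) - 118 = 2*Y² - 118 = -118 + 2*Y²)
Z(-126)/K(-294) = (-118 + 2*(-126)²)/(-13 - 1*(-294)) = (-118 + 2*15876)/(-13 + 294) = (-118 + 31752)/281 = 31634*(1/281) = 31634/281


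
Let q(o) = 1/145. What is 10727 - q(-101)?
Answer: 1555414/145 ≈ 10727.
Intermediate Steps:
q(o) = 1/145
10727 - q(-101) = 10727 - 1*1/145 = 10727 - 1/145 = 1555414/145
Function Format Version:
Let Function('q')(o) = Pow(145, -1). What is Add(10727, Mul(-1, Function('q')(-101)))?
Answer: Rational(1555414, 145) ≈ 10727.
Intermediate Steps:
Function('q')(o) = Rational(1, 145)
Add(10727, Mul(-1, Function('q')(-101))) = Add(10727, Mul(-1, Rational(1, 145))) = Add(10727, Rational(-1, 145)) = Rational(1555414, 145)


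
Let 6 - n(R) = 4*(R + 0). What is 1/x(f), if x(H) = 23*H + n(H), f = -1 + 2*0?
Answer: -1/13 ≈ -0.076923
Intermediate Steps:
n(R) = 6 - 4*R (n(R) = 6 - 4*(R + 0) = 6 - 4*R)
f = -1 (f = -1 + 0 = -1)
x(H) = 6 + 19*H (x(H) = 23*H + (6 - 4*H) = 6 + 19*H)
1/x(f) = 1/(6 + 19*(-1)) = 1/(6 - 19) = 1/(-13) = -1/13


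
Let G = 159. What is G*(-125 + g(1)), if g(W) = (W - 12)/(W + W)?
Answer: -41499/2 ≈ -20750.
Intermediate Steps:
g(W) = (-12 + W)/(2*W) (g(W) = (-12 + W)/((2*W)) = (-12 + W)*(1/(2*W)) = (-12 + W)/(2*W))
G*(-125 + g(1)) = 159*(-125 + (1/2)*(-12 + 1)/1) = 159*(-125 + (1/2)*1*(-11)) = 159*(-125 - 11/2) = 159*(-261/2) = -41499/2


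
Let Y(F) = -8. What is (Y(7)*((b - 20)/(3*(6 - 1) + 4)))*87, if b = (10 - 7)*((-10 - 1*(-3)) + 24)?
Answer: -21576/19 ≈ -1135.6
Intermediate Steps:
b = 51 (b = 3*((-10 + 3) + 24) = 3*(-7 + 24) = 3*17 = 51)
(Y(7)*((b - 20)/(3*(6 - 1) + 4)))*87 = -8*(51 - 20)/(3*(6 - 1) + 4)*87 = -248/(3*5 + 4)*87 = -248/(15 + 4)*87 = -248/19*87 = -21576/19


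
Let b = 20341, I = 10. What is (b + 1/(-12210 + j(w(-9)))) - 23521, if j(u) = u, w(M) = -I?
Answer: -38859601/12220 ≈ -3180.0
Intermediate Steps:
w(M) = -10 (w(M) = -1*10 = -10)
(b + 1/(-12210 + j(w(-9)))) - 23521 = (20341 + 1/(-12210 - 10)) - 23521 = (20341 + 1/(-12220)) - 23521 = (20341 - 1/12220) - 23521 = 248567019/12220 - 23521 = -38859601/12220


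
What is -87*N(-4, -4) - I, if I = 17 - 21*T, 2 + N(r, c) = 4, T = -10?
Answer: -401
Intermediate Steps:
N(r, c) = 2 (N(r, c) = -2 + 4 = 2)
I = 227 (I = 17 - 21*(-10) = 17 + 210 = 227)
-87*N(-4, -4) - I = -87*2 - 1*227 = -174 - 227 = -401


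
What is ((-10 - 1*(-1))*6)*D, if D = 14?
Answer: -756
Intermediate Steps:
((-10 - 1*(-1))*6)*D = ((-10 - 1*(-1))*6)*14 = ((-10 + 1)*6)*14 = -9*6*14 = -54*14 = -756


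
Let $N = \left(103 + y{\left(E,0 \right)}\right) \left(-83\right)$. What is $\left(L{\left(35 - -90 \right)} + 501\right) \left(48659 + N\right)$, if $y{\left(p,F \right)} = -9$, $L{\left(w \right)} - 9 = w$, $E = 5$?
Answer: $25944195$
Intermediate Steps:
$L{\left(w \right)} = 9 + w$
$N = -7802$ ($N = \left(103 - 9\right) \left(-83\right) = 94 \left(-83\right) = -7802$)
$\left(L{\left(35 - -90 \right)} + 501\right) \left(48659 + N\right) = \left(\left(9 + \left(35 - -90\right)\right) + 501\right) \left(48659 - 7802\right) = \left(\left(9 + \left(35 + 90\right)\right) + 501\right) 40857 = \left(\left(9 + 125\right) + 501\right) 40857 = \left(134 + 501\right) 40857 = 635 \cdot 40857 = 25944195$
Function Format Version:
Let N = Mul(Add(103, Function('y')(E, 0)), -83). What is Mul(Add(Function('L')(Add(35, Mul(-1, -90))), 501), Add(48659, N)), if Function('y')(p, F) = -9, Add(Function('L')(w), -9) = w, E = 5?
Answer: 25944195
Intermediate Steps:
Function('L')(w) = Add(9, w)
N = -7802 (N = Mul(Add(103, -9), -83) = Mul(94, -83) = -7802)
Mul(Add(Function('L')(Add(35, Mul(-1, -90))), 501), Add(48659, N)) = Mul(Add(Add(9, Add(35, Mul(-1, -90))), 501), Add(48659, -7802)) = Mul(Add(Add(9, Add(35, 90)), 501), 40857) = Mul(Add(Add(9, 125), 501), 40857) = Mul(Add(134, 501), 40857) = Mul(635, 40857) = 25944195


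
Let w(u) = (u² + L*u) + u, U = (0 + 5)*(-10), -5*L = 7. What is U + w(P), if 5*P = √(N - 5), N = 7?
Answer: -1248/25 - 2*√2/25 ≈ -50.033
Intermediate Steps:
L = -7/5 (L = -⅕*7 = -7/5 ≈ -1.4000)
P = √2/5 (P = √(7 - 5)/5 = √2/5 ≈ 0.28284)
U = -50 (U = 5*(-10) = -50)
w(u) = u² - 2*u/5 (w(u) = (u² - 7*u/5) + u = u² - 2*u/5)
U + w(P) = -50 + (√2/5)*(-2 + 5*(√2/5))/5 = -50 + (√2/5)*(-2 + √2)/5 = -50 + √2*(-2 + √2)/25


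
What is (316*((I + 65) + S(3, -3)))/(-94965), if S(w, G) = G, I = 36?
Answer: -30968/94965 ≈ -0.32610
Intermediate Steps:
(316*((I + 65) + S(3, -3)))/(-94965) = (316*((36 + 65) - 3))/(-94965) = (316*(101 - 3))*(-1/94965) = (316*98)*(-1/94965) = 30968*(-1/94965) = -30968/94965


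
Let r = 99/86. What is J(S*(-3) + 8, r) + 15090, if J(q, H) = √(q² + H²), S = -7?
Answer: 15090 + √6229837/86 ≈ 15119.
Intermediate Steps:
r = 99/86 (r = 99*(1/86) = 99/86 ≈ 1.1512)
J(q, H) = √(H² + q²)
J(S*(-3) + 8, r) + 15090 = √((99/86)² + (-7*(-3) + 8)²) + 15090 = √(9801/7396 + (21 + 8)²) + 15090 = √(9801/7396 + 29²) + 15090 = √(9801/7396 + 841) + 15090 = √(6229837/7396) + 15090 = √6229837/86 + 15090 = 15090 + √6229837/86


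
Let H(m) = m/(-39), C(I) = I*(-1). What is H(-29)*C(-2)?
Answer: 58/39 ≈ 1.4872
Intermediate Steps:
C(I) = -I
H(m) = -m/39 (H(m) = m*(-1/39) = -m/39)
H(-29)*C(-2) = (-1/39*(-29))*(-1*(-2)) = (29/39)*2 = 58/39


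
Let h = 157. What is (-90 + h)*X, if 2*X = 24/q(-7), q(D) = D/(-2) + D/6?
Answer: 2412/7 ≈ 344.57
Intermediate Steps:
q(D) = -D/3 (q(D) = D*(-½) + D*(⅙) = -D/2 + D/6 = -D/3)
X = 36/7 (X = (24/((-⅓*(-7))))/2 = (24/(7/3))/2 = (24*(3/7))/2 = (½)*(72/7) = 36/7 ≈ 5.1429)
(-90 + h)*X = (-90 + 157)*(36/7) = 67*(36/7) = 2412/7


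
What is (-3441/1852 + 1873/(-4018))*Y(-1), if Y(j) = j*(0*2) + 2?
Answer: -8647367/1860334 ≈ -4.6483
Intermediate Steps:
Y(j) = 2 (Y(j) = j*0 + 2 = 0 + 2 = 2)
(-3441/1852 + 1873/(-4018))*Y(-1) = (-3441/1852 + 1873/(-4018))*2 = (-3441*1/1852 + 1873*(-1/4018))*2 = (-3441/1852 - 1873/4018)*2 = -8647367/3720668*2 = -8647367/1860334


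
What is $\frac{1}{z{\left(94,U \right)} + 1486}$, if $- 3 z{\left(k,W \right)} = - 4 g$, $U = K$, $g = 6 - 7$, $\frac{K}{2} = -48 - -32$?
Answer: $\frac{3}{4454} \approx 0.00067355$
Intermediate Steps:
$K = -32$ ($K = 2 \left(-48 - -32\right) = 2 \left(-48 + 32\right) = 2 \left(-16\right) = -32$)
$g = -1$ ($g = 6 - 7 = -1$)
$U = -32$
$z{\left(k,W \right)} = - \frac{4}{3}$ ($z{\left(k,W \right)} = - \frac{\left(-4\right) \left(-1\right)}{3} = \left(- \frac{1}{3}\right) 4 = - \frac{4}{3}$)
$\frac{1}{z{\left(94,U \right)} + 1486} = \frac{1}{- \frac{4}{3} + 1486} = \frac{1}{\frac{4454}{3}} = \frac{3}{4454}$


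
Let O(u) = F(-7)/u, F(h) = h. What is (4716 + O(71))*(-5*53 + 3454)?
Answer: 1067769681/71 ≈ 1.5039e+7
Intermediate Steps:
O(u) = -7/u
(4716 + O(71))*(-5*53 + 3454) = (4716 - 7/71)*(-5*53 + 3454) = (4716 - 7*1/71)*(-265 + 3454) = (4716 - 7/71)*3189 = (334829/71)*3189 = 1067769681/71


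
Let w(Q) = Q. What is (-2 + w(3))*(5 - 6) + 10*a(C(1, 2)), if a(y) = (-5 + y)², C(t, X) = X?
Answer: 89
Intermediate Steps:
(-2 + w(3))*(5 - 6) + 10*a(C(1, 2)) = (-2 + 3)*(5 - 6) + 10*(-5 + 2)² = 1*(-1) + 10*(-3)² = -1 + 10*9 = -1 + 90 = 89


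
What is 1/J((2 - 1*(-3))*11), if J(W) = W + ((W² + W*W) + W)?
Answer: 1/6160 ≈ 0.00016234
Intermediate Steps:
J(W) = 2*W + 2*W² (J(W) = W + ((W² + W²) + W) = W + (2*W² + W) = W + (W + 2*W²) = 2*W + 2*W²)
1/J((2 - 1*(-3))*11) = 1/(2*((2 - 1*(-3))*11)*(1 + (2 - 1*(-3))*11)) = 1/(2*((2 + 3)*11)*(1 + (2 + 3)*11)) = 1/(2*(5*11)*(1 + 5*11)) = 1/(2*55*(1 + 55)) = 1/(2*55*56) = 1/6160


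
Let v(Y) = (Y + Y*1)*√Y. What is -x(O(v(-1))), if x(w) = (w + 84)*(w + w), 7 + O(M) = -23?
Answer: 3240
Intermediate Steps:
v(Y) = 2*Y^(3/2) (v(Y) = (Y + Y)*√Y = (2*Y)*√Y = 2*Y^(3/2))
O(M) = -30 (O(M) = -7 - 23 = -30)
x(w) = 2*w*(84 + w) (x(w) = (84 + w)*(2*w) = 2*w*(84 + w))
-x(O(v(-1))) = -2*(-30)*(84 - 30) = -2*(-30)*54 = -1*(-3240) = 3240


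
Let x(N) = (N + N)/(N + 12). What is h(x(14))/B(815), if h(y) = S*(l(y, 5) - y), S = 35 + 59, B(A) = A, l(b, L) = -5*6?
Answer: -37976/10595 ≈ -3.5843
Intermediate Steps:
l(b, L) = -30
x(N) = 2*N/(12 + N) (x(N) = (2*N)/(12 + N) = 2*N/(12 + N))
S = 94
h(y) = -2820 - 94*y (h(y) = 94*(-30 - y) = -2820 - 94*y)
h(x(14))/B(815) = (-2820 - 188*14/(12 + 14))/815 = (-2820 - 188*14/26)*(1/815) = (-2820 - 94*14/13)*(1/815) = (-2820 - 1316/13)*(1/815) = -37976/13*1/815 = -37976/10595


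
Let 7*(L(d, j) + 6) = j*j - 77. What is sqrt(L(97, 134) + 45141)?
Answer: 32*sqrt(2282)/7 ≈ 218.38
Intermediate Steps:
L(d, j) = -17 + j**2/7 (L(d, j) = -6 + (j*j - 77)/7 = -6 + (j**2 - 77)/7 = -6 + (-77 + j**2)/7 = -6 + (-11 + j**2/7) = -17 + j**2/7)
sqrt(L(97, 134) + 45141) = sqrt((-17 + (1/7)*134**2) + 45141) = sqrt((-17 + (1/7)*17956) + 45141) = sqrt((-17 + 17956/7) + 45141) = sqrt(17837/7 + 45141) = sqrt(333824/7) = 32*sqrt(2282)/7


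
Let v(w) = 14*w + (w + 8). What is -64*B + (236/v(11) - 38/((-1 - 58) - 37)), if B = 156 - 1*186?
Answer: 15958295/8304 ≈ 1921.8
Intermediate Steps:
v(w) = 8 + 15*w (v(w) = 14*w + (8 + w) = 8 + 15*w)
B = -30 (B = 156 - 186 = -30)
-64*B + (236/v(11) - 38/((-1 - 58) - 37)) = -64*(-30) + (236/(8 + 15*11) - 38/((-1 - 58) - 37)) = 1920 + (236/(8 + 165) - 38/(-59 - 37)) = 1920 + (236/173 - 38/(-96)) = 1920 + (236*(1/173) - 38*(-1/96)) = 1920 + (236/173 + 19/48) = 1920 + 14615/8304 = 15958295/8304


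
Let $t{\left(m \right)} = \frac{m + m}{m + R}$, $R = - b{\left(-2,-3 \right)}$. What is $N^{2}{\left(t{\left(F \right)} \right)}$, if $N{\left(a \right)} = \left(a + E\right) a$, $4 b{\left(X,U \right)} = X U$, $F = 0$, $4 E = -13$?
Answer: $0$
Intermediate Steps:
$E = - \frac{13}{4}$ ($E = \frac{1}{4} \left(-13\right) = - \frac{13}{4} \approx -3.25$)
$b{\left(X,U \right)} = \frac{U X}{4}$ ($b{\left(X,U \right)} = \frac{X U}{4} = \frac{U X}{4}$)
$R = - \frac{3}{2}$ ($R = - \frac{\left(-3\right) \left(-2\right)}{4} = \left(-1\right) \frac{3}{2} = - \frac{3}{2} \approx -1.5$)
$t{\left(m \right)} = \frac{2 m}{- \frac{3}{2} + m}$ ($t{\left(m \right)} = \frac{m + m}{m - \frac{3}{2}} = \frac{2 m}{- \frac{3}{2} + m}$)
$N{\left(a \right)} = a \left(- \frac{13}{4} + a\right)$ ($N{\left(a \right)} = \left(a - \frac{13}{4}\right) a = \left(- \frac{13}{4} + a\right) a = a \left(- \frac{13}{4} + a\right)$)
$N^{2}{\left(t{\left(F \right)} \right)} = \left(\frac{4 \cdot 0 \frac{1}{-3 + 2 \cdot 0} \left(-13 + 4 \cdot 4 \cdot 0 \frac{1}{-3 + 2 \cdot 0}\right)}{4}\right)^{2} = \left(\frac{4 \cdot 0 \frac{1}{-3 + 0} \left(-13 + 4 \cdot 4 \cdot 0 \frac{1}{-3 + 0}\right)}{4}\right)^{2} = \left(\frac{4 \cdot 0 \frac{1}{-3} \left(-13 + 4 \cdot 4 \cdot 0 \frac{1}{-3}\right)}{4}\right)^{2} = \left(\frac{4 \cdot 0 \left(- \frac{1}{3}\right) \left(-13 + 4 \cdot 4 \cdot 0 \left(- \frac{1}{3}\right)\right)}{4}\right)^{2} = \left(\frac{1}{4} \cdot 0 \left(-13 + 4 \cdot 0\right)\right)^{2} = \left(\frac{1}{4} \cdot 0 \left(-13 + 0\right)\right)^{2} = \left(\frac{1}{4} \cdot 0 \left(-13\right)\right)^{2} = 0^{2} = 0$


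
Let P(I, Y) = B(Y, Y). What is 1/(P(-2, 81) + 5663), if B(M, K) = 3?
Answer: 1/5666 ≈ 0.00017649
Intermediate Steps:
P(I, Y) = 3
1/(P(-2, 81) + 5663) = 1/(3 + 5663) = 1/5666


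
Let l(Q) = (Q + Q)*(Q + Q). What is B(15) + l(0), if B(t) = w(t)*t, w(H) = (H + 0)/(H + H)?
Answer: 15/2 ≈ 7.5000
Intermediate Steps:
l(Q) = 4*Q² (l(Q) = (2*Q)*(2*Q) = 4*Q²)
w(H) = ½ (w(H) = H/((2*H)) = H*(1/(2*H)) = ½)
B(t) = t/2
B(15) + l(0) = (½)*15 + 4*0² = 15/2 + 4*0 = 15/2 + 0 = 15/2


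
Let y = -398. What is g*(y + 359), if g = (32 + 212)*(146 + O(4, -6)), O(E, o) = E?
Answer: -1427400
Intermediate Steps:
g = 36600 (g = (32 + 212)*(146 + 4) = 244*150 = 36600)
g*(y + 359) = 36600*(-398 + 359) = 36600*(-39) = -1427400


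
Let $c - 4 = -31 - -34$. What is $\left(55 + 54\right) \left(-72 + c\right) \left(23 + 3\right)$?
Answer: $-184210$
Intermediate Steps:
$c = 7$ ($c = 4 - -3 = 4 + \left(-31 + 34\right) = 4 + 3 = 7$)
$\left(55 + 54\right) \left(-72 + c\right) \left(23 + 3\right) = \left(55 + 54\right) \left(-72 + 7\right) \left(23 + 3\right) = 109 \left(\left(-65\right) 26\right) = 109 \left(-1690\right) = -184210$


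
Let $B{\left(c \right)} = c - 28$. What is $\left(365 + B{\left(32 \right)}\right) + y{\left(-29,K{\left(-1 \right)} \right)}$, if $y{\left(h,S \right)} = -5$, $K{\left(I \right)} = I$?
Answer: $364$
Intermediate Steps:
$B{\left(c \right)} = -28 + c$
$\left(365 + B{\left(32 \right)}\right) + y{\left(-29,K{\left(-1 \right)} \right)} = \left(365 + \left(-28 + 32\right)\right) - 5 = \left(365 + 4\right) - 5 = 369 - 5 = 364$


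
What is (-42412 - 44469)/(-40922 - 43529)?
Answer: 86881/84451 ≈ 1.0288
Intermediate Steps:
(-42412 - 44469)/(-40922 - 43529) = -86881/(-84451) = -86881*(-1/84451) = 86881/84451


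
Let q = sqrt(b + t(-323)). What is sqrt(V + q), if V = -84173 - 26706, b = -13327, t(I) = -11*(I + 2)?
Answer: sqrt(-110879 + 2*I*sqrt(2449)) ≈ 0.149 + 332.98*I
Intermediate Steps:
t(I) = -22 - 11*I (t(I) = -11*(2 + I) = -22 - 11*I)
V = -110879
q = 2*I*sqrt(2449) (q = sqrt(-13327 + (-22 - 11*(-323))) = sqrt(-13327 + (-22 + 3553)) = sqrt(-13327 + 3531) = sqrt(-9796) = 2*I*sqrt(2449) ≈ 98.975*I)
sqrt(V + q) = sqrt(-110879 + 2*I*sqrt(2449))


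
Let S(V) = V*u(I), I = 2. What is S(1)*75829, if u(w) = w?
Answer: 151658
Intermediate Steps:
S(V) = 2*V (S(V) = V*2 = 2*V)
S(1)*75829 = (2*1)*75829 = 2*75829 = 151658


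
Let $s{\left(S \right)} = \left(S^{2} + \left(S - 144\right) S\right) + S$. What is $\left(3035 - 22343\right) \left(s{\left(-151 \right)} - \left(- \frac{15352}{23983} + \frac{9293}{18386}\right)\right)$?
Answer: $- \frac{9863655340179138}{7602611} \approx -1.2974 \cdot 10^{9}$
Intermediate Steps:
$s{\left(S \right)} = S + S^{2} + S \left(-144 + S\right)$ ($s{\left(S \right)} = \left(S^{2} + \left(-144 + S\right) S\right) + S = \left(S^{2} + S \left(-144 + S\right)\right) + S = S + S^{2} + S \left(-144 + S\right)$)
$\left(3035 - 22343\right) \left(s{\left(-151 \right)} - \left(- \frac{15352}{23983} + \frac{9293}{18386}\right)\right) = \left(3035 - 22343\right) \left(- 151 \left(-143 + 2 \left(-151\right)\right) - \left(- \frac{15352}{23983} + \frac{9293}{18386}\right)\right) = - 19308 \left(- 151 \left(-143 - 302\right) - - \frac{2047857}{15205222}\right) = - 19308 \left(\left(-151\right) \left(-445\right) + \left(\frac{15352}{23983} - \frac{9293}{18386}\right)\right) = - 19308 \left(67195 + \frac{2047857}{15205222}\right) = \left(-19308\right) \frac{1021716940147}{15205222} = - \frac{9863655340179138}{7602611}$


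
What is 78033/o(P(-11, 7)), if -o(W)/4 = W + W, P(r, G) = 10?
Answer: -78033/80 ≈ -975.41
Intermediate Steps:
o(W) = -8*W (o(W) = -4*(W + W) = -8*W)
78033/o(P(-11, 7)) = 78033/((-8*10)) = 78033/(-80) = 78033*(-1/80) = -78033/80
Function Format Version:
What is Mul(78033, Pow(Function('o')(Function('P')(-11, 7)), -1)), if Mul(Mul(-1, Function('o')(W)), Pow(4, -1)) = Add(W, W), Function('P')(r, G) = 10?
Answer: Rational(-78033, 80) ≈ -975.41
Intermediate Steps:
Function('o')(W) = Mul(-8, W) (Function('o')(W) = Mul(-4, Add(W, W)) = Mul(-4, Mul(2, W)) = Mul(-8, W))
Mul(78033, Pow(Function('o')(Function('P')(-11, 7)), -1)) = Mul(78033, Pow(Mul(-8, 10), -1)) = Mul(78033, Pow(-80, -1)) = Mul(78033, Rational(-1, 80)) = Rational(-78033, 80)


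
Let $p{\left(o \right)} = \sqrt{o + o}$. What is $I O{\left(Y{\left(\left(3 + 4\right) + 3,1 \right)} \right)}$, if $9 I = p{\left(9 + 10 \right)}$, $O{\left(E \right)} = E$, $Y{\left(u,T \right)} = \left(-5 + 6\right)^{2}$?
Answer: $\frac{\sqrt{38}}{9} \approx 0.68493$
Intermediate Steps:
$Y{\left(u,T \right)} = 1$ ($Y{\left(u,T \right)} = 1^{2} = 1$)
$p{\left(o \right)} = \sqrt{2} \sqrt{o}$ ($p{\left(o \right)} = \sqrt{2 o} = \sqrt{2} \sqrt{o}$)
$I = \frac{\sqrt{38}}{9}$ ($I = \frac{\sqrt{2} \sqrt{9 + 10}}{9} = \frac{\sqrt{2} \sqrt{19}}{9} = \frac{\sqrt{38}}{9} \approx 0.68493$)
$I O{\left(Y{\left(\left(3 + 4\right) + 3,1 \right)} \right)} = \frac{\sqrt{38}}{9} \cdot 1 = \frac{\sqrt{38}}{9}$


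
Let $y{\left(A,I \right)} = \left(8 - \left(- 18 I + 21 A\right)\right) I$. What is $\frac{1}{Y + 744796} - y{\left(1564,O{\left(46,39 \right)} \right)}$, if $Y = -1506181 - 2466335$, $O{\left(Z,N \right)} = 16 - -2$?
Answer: $\frac{1888913387519}{3227720} \approx 5.8522 \cdot 10^{5}$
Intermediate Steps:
$O{\left(Z,N \right)} = 18$ ($O{\left(Z,N \right)} = 16 + 2 = 18$)
$Y = -3972516$ ($Y = -1506181 - 2466335 = -3972516$)
$y{\left(A,I \right)} = I \left(8 - 21 A + 18 I\right)$ ($y{\left(A,I \right)} = \left(8 - 21 A + 18 I\right) I = I \left(8 - 21 A + 18 I\right)$)
$\frac{1}{Y + 744796} - y{\left(1564,O{\left(46,39 \right)} \right)} = \frac{1}{-3972516 + 744796} - 18 \left(8 - 32844 + 18 \cdot 18\right) = \frac{1}{-3227720} - 18 \left(8 - 32844 + 324\right) = - \frac{1}{3227720} - 18 \left(-32512\right) = - \frac{1}{3227720} - -585216 = - \frac{1}{3227720} + 585216 = \frac{1888913387519}{3227720}$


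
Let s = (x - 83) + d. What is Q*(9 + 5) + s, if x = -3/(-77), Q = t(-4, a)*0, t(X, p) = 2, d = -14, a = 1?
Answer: -7466/77 ≈ -96.961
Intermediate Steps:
Q = 0 (Q = 2*0 = 0)
x = 3/77 (x = -3*(-1/77) = 3/77 ≈ 0.038961)
s = -7466/77 (s = (3/77 - 83) - 14 = -6388/77 - 14 = -7466/77 ≈ -96.961)
Q*(9 + 5) + s = 0*(9 + 5) - 7466/77 = 0*14 - 7466/77 = 0 - 7466/77 = -7466/77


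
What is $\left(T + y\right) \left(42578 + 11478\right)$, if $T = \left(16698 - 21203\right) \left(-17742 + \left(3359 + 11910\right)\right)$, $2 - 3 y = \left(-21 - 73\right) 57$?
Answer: $\frac{1806981535480}{3} \approx 6.0233 \cdot 10^{11}$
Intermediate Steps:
$y = \frac{5360}{3}$ ($y = \frac{2}{3} - \frac{\left(-21 - 73\right) 57}{3} = \frac{2}{3} - \frac{\left(-94\right) 57}{3} = \frac{2}{3} - -1786 = \frac{2}{3} + 1786 = \frac{5360}{3} \approx 1786.7$)
$T = 11140865$ ($T = - 4505 \left(-17742 + 15269\right) = \left(-4505\right) \left(-2473\right) = 11140865$)
$\left(T + y\right) \left(42578 + 11478\right) = \left(11140865 + \frac{5360}{3}\right) \left(42578 + 11478\right) = \frac{33427955}{3} \cdot 54056 = \frac{1806981535480}{3}$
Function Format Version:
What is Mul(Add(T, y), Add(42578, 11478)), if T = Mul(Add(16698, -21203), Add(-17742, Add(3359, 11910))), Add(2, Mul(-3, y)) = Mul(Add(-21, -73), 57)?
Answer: Rational(1806981535480, 3) ≈ 6.0233e+11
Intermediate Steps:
y = Rational(5360, 3) (y = Add(Rational(2, 3), Mul(Rational(-1, 3), Mul(Add(-21, -73), 57))) = Add(Rational(2, 3), Mul(Rational(-1, 3), Mul(-94, 57))) = Add(Rational(2, 3), Mul(Rational(-1, 3), -5358)) = Add(Rational(2, 3), 1786) = Rational(5360, 3) ≈ 1786.7)
T = 11140865 (T = Mul(-4505, Add(-17742, 15269)) = Mul(-4505, -2473) = 11140865)
Mul(Add(T, y), Add(42578, 11478)) = Mul(Add(11140865, Rational(5360, 3)), Add(42578, 11478)) = Mul(Rational(33427955, 3), 54056) = Rational(1806981535480, 3)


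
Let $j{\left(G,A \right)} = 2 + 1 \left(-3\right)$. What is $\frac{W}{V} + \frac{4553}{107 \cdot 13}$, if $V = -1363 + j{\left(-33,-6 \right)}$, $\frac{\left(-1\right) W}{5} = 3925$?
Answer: $\frac{33508667}{1897324} \approx 17.661$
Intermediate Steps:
$W = -19625$ ($W = \left(-5\right) 3925 = -19625$)
$j{\left(G,A \right)} = -1$ ($j{\left(G,A \right)} = 2 - 3 = -1$)
$V = -1364$ ($V = -1363 - 1 = -1364$)
$\frac{W}{V} + \frac{4553}{107 \cdot 13} = - \frac{19625}{-1364} + \frac{4553}{107 \cdot 13} = \left(-19625\right) \left(- \frac{1}{1364}\right) + \frac{4553}{1391} = \frac{19625}{1364} + 4553 \cdot \frac{1}{1391} = \frac{19625}{1364} + \frac{4553}{1391} = \frac{33508667}{1897324}$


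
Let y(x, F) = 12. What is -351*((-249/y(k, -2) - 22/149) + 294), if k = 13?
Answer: -57131919/596 ≈ -95859.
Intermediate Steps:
-351*((-249/y(k, -2) - 22/149) + 294) = -351*((-249/12 - 22/149) + 294) = -351*((-249*1/12 - 22*1/149) + 294) = -351*((-83/4 - 22/149) + 294) = -351*(-12455/596 + 294) = -351*162769/596 = -57131919/596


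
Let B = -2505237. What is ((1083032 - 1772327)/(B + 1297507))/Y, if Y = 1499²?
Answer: 137859/542754103546 ≈ 2.5400e-7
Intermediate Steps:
Y = 2247001
((1083032 - 1772327)/(B + 1297507))/Y = ((1083032 - 1772327)/(-2505237 + 1297507))/2247001 = -689295/(-1207730)*(1/2247001) = -689295*(-1/1207730)*(1/2247001) = (137859/241546)*(1/2247001) = 137859/542754103546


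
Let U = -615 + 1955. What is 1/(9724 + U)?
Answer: 1/11064 ≈ 9.0383e-5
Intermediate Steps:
U = 1340
1/(9724 + U) = 1/(9724 + 1340) = 1/11064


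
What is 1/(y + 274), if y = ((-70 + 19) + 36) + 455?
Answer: 1/714 ≈ 0.0014006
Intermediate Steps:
y = 440 (y = (-51 + 36) + 455 = -15 + 455 = 440)
1/(y + 274) = 1/(440 + 274) = 1/714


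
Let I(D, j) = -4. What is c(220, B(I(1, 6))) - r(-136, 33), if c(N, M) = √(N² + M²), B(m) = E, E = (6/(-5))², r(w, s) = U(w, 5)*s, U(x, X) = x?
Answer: 4488 + 4*√1890706/25 ≈ 4708.0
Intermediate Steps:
r(w, s) = s*w (r(w, s) = w*s = s*w)
E = 36/25 (E = (6*(-⅕))² = (-6/5)² = 36/25 ≈ 1.4400)
B(m) = 36/25
c(N, M) = √(M² + N²)
c(220, B(I(1, 6))) - r(-136, 33) = √((36/25)² + 220²) - 33*(-136) = √(1296/625 + 48400) - 1*(-4488) = √(30251296/625) + 4488 = 4*√1890706/25 + 4488 = 4488 + 4*√1890706/25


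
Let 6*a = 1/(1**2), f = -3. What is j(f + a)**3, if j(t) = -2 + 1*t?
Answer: -24389/216 ≈ -112.91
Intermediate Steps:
a = 1/6 (a = 1/(6*(1**2)) = (1/6)/1 = (1/6)*1 = 1/6 ≈ 0.16667)
j(t) = -2 + t
j(f + a)**3 = (-2 + (-3 + 1/6))**3 = (-2 - 17/6)**3 = (-29/6)**3 = -24389/216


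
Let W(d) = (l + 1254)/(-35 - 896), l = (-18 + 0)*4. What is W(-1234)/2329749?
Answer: -394/722998773 ≈ -5.4495e-7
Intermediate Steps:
l = -72 (l = -18*4 = -72)
W(d) = -1182/931 (W(d) = (-72 + 1254)/(-35 - 896) = 1182/(-931) = 1182*(-1/931) = -1182/931)
W(-1234)/2329749 = -1182/931/2329749 = -1182/931*1/2329749 = -394/722998773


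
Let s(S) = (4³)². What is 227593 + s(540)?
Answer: 231689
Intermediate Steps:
s(S) = 4096 (s(S) = 64² = 4096)
227593 + s(540) = 227593 + 4096 = 231689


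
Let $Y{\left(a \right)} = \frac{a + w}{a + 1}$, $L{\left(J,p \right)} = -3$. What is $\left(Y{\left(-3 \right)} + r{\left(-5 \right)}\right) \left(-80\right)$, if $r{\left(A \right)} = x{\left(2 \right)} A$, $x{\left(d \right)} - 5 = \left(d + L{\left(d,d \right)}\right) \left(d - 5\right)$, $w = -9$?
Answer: $2720$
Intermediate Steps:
$x{\left(d \right)} = 5 + \left(-5 + d\right) \left(-3 + d\right)$ ($x{\left(d \right)} = 5 + \left(d - 3\right) \left(d - 5\right) = 5 + \left(-3 + d\right) \left(-5 + d\right) = 5 + \left(-5 + d\right) \left(-3 + d\right)$)
$r{\left(A \right)} = 8 A$ ($r{\left(A \right)} = \left(20 + 2^{2} - 16\right) A = \left(20 + 4 - 16\right) A = 8 A$)
$Y{\left(a \right)} = \frac{-9 + a}{1 + a}$ ($Y{\left(a \right)} = \frac{a - 9}{a + 1} = \frac{-9 + a}{1 + a}$)
$\left(Y{\left(-3 \right)} + r{\left(-5 \right)}\right) \left(-80\right) = \left(\frac{-9 - 3}{1 - 3} + 8 \left(-5\right)\right) \left(-80\right) = \left(\frac{1}{-2} \left(-12\right) - 40\right) \left(-80\right) = \left(\left(- \frac{1}{2}\right) \left(-12\right) - 40\right) \left(-80\right) = \left(6 - 40\right) \left(-80\right) = \left(-34\right) \left(-80\right) = 2720$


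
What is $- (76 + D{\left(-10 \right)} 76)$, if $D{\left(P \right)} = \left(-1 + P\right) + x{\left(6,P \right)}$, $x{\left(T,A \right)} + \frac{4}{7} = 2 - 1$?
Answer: $\frac{5092}{7} \approx 727.43$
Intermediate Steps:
$x{\left(T,A \right)} = \frac{3}{7}$ ($x{\left(T,A \right)} = - \frac{4}{7} + \left(2 - 1\right) = - \frac{4}{7} + 1 = \frac{3}{7}$)
$D{\left(P \right)} = - \frac{4}{7} + P$ ($D{\left(P \right)} = \left(-1 + P\right) + \frac{3}{7} = - \frac{4}{7} + P$)
$- (76 + D{\left(-10 \right)} 76) = - (76 + \left(- \frac{4}{7} - 10\right) 76) = - (76 - \frac{5624}{7}) = \left(-1\right) \left(- \frac{5092}{7}\right) = \frac{5092}{7}$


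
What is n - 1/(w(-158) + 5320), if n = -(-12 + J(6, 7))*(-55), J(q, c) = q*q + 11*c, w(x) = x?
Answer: 28674909/5162 ≈ 5555.0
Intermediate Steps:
J(q, c) = q**2 + 11*c
n = 5555 (n = -(-12 + (6**2 + 11*7))*(-55) = -(-12 + (36 + 77))*(-55) = -(-12 + 113)*(-55) = -101*(-55) = -1*(-5555) = 5555)
n - 1/(w(-158) + 5320) = 5555 - 1/(-158 + 5320) = 5555 - 1/5162 = 28674909/5162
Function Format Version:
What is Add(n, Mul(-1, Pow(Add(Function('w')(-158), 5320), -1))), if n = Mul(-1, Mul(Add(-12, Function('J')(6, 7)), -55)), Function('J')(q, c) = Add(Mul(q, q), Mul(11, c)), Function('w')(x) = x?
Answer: Rational(28674909, 5162) ≈ 5555.0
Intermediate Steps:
Function('J')(q, c) = Add(Pow(q, 2), Mul(11, c))
n = 5555 (n = Mul(-1, Mul(Add(-12, Add(Pow(6, 2), Mul(11, 7))), -55)) = Mul(-1, Mul(Add(-12, Add(36, 77)), -55)) = Mul(-1, Mul(Add(-12, 113), -55)) = Mul(-1, Mul(101, -55)) = Mul(-1, -5555) = 5555)
Add(n, Mul(-1, Pow(Add(Function('w')(-158), 5320), -1))) = Add(5555, Mul(-1, Pow(Add(-158, 5320), -1))) = Add(5555, Mul(-1, Pow(5162, -1))) = Add(5555, Mul(-1, Rational(1, 5162))) = Add(5555, Rational(-1, 5162)) = Rational(28674909, 5162)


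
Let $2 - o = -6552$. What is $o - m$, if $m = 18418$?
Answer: $-11864$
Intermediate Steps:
$o = 6554$ ($o = 2 - -6552 = 2 + 6552 = 6554$)
$o - m = 6554 - 18418 = -11864$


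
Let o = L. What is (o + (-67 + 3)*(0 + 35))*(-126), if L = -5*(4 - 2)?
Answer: 283500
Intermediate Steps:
L = -10 (L = -5*2 = -10)
o = -10
(o + (-67 + 3)*(0 + 35))*(-126) = (-10 + (-67 + 3)*(0 + 35))*(-126) = (-10 - 64*35)*(-126) = (-10 - 2240)*(-126) = -2250*(-126) = 283500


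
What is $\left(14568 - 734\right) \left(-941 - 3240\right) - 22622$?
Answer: $-57862576$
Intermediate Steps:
$\left(14568 - 734\right) \left(-941 - 3240\right) - 22622 = 13834 \left(-4181\right) - 22622 = -57839954 - 22622 = -57862576$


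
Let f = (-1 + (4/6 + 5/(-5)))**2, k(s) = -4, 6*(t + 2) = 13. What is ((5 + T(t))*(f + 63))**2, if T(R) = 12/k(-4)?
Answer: 1359556/81 ≈ 16785.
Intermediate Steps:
t = 1/6 (t = -2 + (1/6)*13 = -2 + 13/6 = 1/6 ≈ 0.16667)
T(R) = -3 (T(R) = 12/(-4) = 12*(-1/4) = -3)
f = 16/9 (f = (-1 + (4*(1/6) + 5*(-1/5)))**2 = (-1 + (2/3 - 1))**2 = (-1 - 1/3)**2 = (-4/3)**2 = 16/9 ≈ 1.7778)
((5 + T(t))*(f + 63))**2 = ((5 - 3)*(16/9 + 63))**2 = (2*(583/9))**2 = (1166/9)**2 = 1359556/81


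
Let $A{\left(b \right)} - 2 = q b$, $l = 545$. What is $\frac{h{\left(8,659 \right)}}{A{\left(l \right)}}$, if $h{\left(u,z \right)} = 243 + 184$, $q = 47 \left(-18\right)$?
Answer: $- \frac{427}{461068} \approx -0.00092611$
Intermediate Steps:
$q = -846$
$h{\left(u,z \right)} = 427$
$A{\left(b \right)} = 2 - 846 b$
$\frac{h{\left(8,659 \right)}}{A{\left(l \right)}} = \frac{427}{2 - 461070} = \frac{427}{-461068} = 427 \left(- \frac{1}{461068}\right) = - \frac{427}{461068}$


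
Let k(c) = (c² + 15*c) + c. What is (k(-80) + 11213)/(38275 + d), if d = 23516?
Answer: 16333/61791 ≈ 0.26433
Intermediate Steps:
k(c) = c² + 16*c
(k(-80) + 11213)/(38275 + d) = (-80*(16 - 80) + 11213)/(38275 + 23516) = (-80*(-64) + 11213)/61791 = (5120 + 11213)*(1/61791) = 16333*(1/61791) = 16333/61791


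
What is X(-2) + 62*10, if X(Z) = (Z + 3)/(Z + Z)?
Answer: 2479/4 ≈ 619.75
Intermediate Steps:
X(Z) = (3 + Z)/(2*Z) (X(Z) = (3 + Z)/((2*Z)) = (3 + Z)*(1/(2*Z)) = (3 + Z)/(2*Z))
X(-2) + 62*10 = (½)*(3 - 2)/(-2) + 62*10 = (½)*(-½)*1 + 620 = -¼ + 620 = 2479/4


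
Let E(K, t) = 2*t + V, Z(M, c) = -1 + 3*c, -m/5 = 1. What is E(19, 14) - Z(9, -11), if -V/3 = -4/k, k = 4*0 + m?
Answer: 298/5 ≈ 59.600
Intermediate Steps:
m = -5 (m = -5*1 = -5)
k = -5 (k = 4*0 - 5 = 0 - 5 = -5)
V = -12/5 (V = -(-12)/(-5) = -(-12)*(-1)/5 = -3*⅘ = -12/5 ≈ -2.4000)
E(K, t) = -12/5 + 2*t (E(K, t) = 2*t - 12/5 = -12/5 + 2*t)
E(19, 14) - Z(9, -11) = (-12/5 + 2*14) - (-1 + 3*(-11)) = (-12/5 + 28) - (-1 - 33) = 128/5 - 1*(-34) = 128/5 + 34 = 298/5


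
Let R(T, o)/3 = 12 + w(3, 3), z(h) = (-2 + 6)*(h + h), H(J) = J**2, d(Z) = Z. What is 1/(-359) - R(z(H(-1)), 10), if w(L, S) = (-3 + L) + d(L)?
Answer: -16156/359 ≈ -45.003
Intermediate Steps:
w(L, S) = -3 + 2*L (w(L, S) = (-3 + L) + L = -3 + 2*L)
z(h) = 8*h (z(h) = 4*(2*h) = 8*h)
R(T, o) = 45 (R(T, o) = 3*(12 + (-3 + 2*3)) = 3*(12 + (-3 + 6)) = 3*(12 + 3) = 3*15 = 45)
1/(-359) - R(z(H(-1)), 10) = 1/(-359) - 1*45 = -1/359 - 45 = -16156/359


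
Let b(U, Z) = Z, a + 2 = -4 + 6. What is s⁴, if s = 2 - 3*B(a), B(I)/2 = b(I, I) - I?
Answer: 16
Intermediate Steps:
a = 0 (a = -2 + (-4 + 6) = -2 + 2 = 0)
B(I) = 0 (B(I) = 2*(I - I) = 2*0 = 0)
s = 2 (s = 2 - 3*0 = 2 + 0 = 2)
s⁴ = 2⁴ = 16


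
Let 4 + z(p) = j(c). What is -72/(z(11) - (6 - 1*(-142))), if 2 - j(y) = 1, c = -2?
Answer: 72/151 ≈ 0.47682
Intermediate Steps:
j(y) = 1 (j(y) = 2 - 1*1 = 2 - 1 = 1)
z(p) = -3 (z(p) = -4 + 1 = -3)
-72/(z(11) - (6 - 1*(-142))) = -72/(-3 - (6 - 1*(-142))) = -72/(-3 - (6 + 142)) = -72/(-3 - 1*148) = -72/(-3 - 148) = -72/(-151) = -72*(-1/151) = 72/151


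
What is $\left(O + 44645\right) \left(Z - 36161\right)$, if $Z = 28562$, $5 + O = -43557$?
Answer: $-8229717$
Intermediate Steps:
$O = -43562$ ($O = -5 - 43557 = -43562$)
$\left(O + 44645\right) \left(Z - 36161\right) = \left(-43562 + 44645\right) \left(28562 - 36161\right) = 1083 \left(-7599\right) = -8229717$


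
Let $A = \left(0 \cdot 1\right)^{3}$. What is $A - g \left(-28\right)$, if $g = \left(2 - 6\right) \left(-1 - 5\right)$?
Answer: $672$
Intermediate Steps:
$g = 24$ ($g = \left(-4\right) \left(-6\right) = 24$)
$A = 0$ ($A = 0^{3} = 0$)
$A - g \left(-28\right) = 0 - 24 \left(-28\right) = 0 - -672 = 0 + 672 = 672$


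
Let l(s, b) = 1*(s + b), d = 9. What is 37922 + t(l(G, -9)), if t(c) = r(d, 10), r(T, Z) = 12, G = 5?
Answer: 37934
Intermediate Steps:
l(s, b) = b + s (l(s, b) = 1*(b + s) = b + s)
t(c) = 12
37922 + t(l(G, -9)) = 37922 + 12 = 37934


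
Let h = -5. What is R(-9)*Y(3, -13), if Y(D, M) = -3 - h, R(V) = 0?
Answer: 0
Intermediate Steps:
Y(D, M) = 2 (Y(D, M) = -3 - 1*(-5) = -3 + 5 = 2)
R(-9)*Y(3, -13) = 0*2 = 0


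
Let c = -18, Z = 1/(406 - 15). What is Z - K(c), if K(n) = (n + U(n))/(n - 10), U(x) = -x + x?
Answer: -3505/5474 ≈ -0.64030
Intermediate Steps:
Z = 1/391 ≈ 0.0025575
U(x) = 0
K(n) = n/(-10 + n) (K(n) = (n + 0)/(n - 10) = n/(-10 + n))
Z - K(c) = 1/391 - (-18)/(-10 - 18) = 1/391 - (-18)/(-28) = 1/391 - (-18)*(-1)/28 = 1/391 - 1*9/14 = 1/391 - 9/14 = -3505/5474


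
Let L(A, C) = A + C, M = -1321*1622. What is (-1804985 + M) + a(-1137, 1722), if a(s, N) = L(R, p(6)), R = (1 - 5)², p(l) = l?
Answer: -3947625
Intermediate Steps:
M = -2142662
R = 16 (R = (-4)² = 16)
a(s, N) = 22 (a(s, N) = 16 + 6 = 22)
(-1804985 + M) + a(-1137, 1722) = (-1804985 - 2142662) + 22 = -3947647 + 22 = -3947625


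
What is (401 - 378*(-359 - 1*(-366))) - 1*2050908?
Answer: -2053153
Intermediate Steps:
(401 - 378*(-359 - 1*(-366))) - 1*2050908 = (401 - 378*(-359 + 366)) - 2050908 = (401 - 378*7) - 2050908 = (401 - 2646) - 2050908 = -2245 - 2050908 = -2053153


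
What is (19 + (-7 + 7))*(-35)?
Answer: -665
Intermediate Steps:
(19 + (-7 + 7))*(-35) = (19 + 0)*(-35) = 19*(-35) = -665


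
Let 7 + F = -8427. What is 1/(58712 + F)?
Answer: 1/50278 ≈ 1.9889e-5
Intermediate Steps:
F = -8434 (F = -7 - 8427 = -8434)
1/(58712 + F) = 1/(58712 - 8434) = 1/50278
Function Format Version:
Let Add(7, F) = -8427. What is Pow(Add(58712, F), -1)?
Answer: Rational(1, 50278) ≈ 1.9889e-5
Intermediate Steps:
F = -8434 (F = Add(-7, -8427) = -8434)
Pow(Add(58712, F), -1) = Pow(Add(58712, -8434), -1) = Pow(50278, -1) = Rational(1, 50278)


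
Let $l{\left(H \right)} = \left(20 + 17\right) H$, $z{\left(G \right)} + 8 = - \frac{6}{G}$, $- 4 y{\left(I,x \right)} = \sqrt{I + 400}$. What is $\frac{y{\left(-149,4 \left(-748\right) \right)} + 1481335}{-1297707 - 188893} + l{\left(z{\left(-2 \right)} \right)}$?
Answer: $- \frac{55300467}{297320} + \frac{\sqrt{251}}{5946400} \approx -186.0$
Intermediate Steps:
$y{\left(I,x \right)} = - \frac{\sqrt{400 + I}}{4}$ ($y{\left(I,x \right)} = - \frac{\sqrt{I + 400}}{4} = - \frac{\sqrt{400 + I}}{4}$)
$z{\left(G \right)} = -8 - \frac{6}{G}$
$l{\left(H \right)} = 37 H$
$\frac{y{\left(-149,4 \left(-748\right) \right)} + 1481335}{-1297707 - 188893} + l{\left(z{\left(-2 \right)} \right)} = \frac{- \frac{\sqrt{400 - 149}}{4} + 1481335}{-1297707 - 188893} + 37 \left(-8 - \frac{6}{-2}\right) = \frac{- \frac{\sqrt{251}}{4} + 1481335}{-1486600} + 37 \left(-8 - -3\right) = \left(1481335 - \frac{\sqrt{251}}{4}\right) \left(- \frac{1}{1486600}\right) + 37 \left(-8 + 3\right) = \left(- \frac{296267}{297320} + \frac{\sqrt{251}}{5946400}\right) + 37 \left(-5\right) = \left(- \frac{296267}{297320} + \frac{\sqrt{251}}{5946400}\right) - 185 = - \frac{55300467}{297320} + \frac{\sqrt{251}}{5946400}$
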